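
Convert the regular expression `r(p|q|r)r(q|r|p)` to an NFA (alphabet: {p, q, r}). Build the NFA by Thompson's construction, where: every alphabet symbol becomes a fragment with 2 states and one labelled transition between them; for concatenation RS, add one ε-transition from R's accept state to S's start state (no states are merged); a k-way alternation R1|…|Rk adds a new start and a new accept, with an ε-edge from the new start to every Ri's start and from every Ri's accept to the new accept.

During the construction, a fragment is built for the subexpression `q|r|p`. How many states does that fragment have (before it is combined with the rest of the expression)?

8

Fragment for `q|r|p`:
Each of the 3 symbol leaves contributes a 2-state fragment.
  q|r|p → 8 states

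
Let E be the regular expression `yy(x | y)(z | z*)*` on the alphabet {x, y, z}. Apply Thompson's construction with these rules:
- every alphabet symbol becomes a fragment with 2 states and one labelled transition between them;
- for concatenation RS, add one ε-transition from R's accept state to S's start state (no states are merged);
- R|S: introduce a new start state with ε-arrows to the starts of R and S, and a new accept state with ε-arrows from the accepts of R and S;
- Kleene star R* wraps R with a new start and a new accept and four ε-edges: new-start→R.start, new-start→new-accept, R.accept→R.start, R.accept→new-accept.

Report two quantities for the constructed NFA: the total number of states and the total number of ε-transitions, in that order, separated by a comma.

20, 19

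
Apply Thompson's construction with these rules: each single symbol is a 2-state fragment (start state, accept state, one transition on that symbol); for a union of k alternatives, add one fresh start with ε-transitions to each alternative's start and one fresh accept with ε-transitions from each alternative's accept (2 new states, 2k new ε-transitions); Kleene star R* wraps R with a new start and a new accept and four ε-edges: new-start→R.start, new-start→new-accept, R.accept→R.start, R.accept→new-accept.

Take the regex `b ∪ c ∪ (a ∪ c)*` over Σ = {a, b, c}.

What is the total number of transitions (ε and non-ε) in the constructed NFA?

Per subexpression:
Each of the 4 symbol leaves contributes 1 transition (1 symbol, 0 ε).
  a ∪ c = 6 transitions (2 symbol, 4 ε)
  (a ∪ c)* = 10 transitions (2 symbol, 8 ε)
  b ∪ c ∪ (a ∪ c)* = 18 transitions (4 symbol, 14 ε)

18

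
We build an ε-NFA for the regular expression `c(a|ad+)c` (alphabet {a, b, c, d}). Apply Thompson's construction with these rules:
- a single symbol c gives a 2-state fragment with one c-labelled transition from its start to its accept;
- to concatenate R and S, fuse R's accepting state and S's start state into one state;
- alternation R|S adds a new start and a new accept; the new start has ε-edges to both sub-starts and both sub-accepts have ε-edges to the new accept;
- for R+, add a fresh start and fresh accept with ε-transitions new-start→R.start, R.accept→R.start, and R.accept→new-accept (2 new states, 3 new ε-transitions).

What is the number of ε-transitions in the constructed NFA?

Per subexpression:
Each of the 5 symbol leaves contributes 0 ε-transitions.
  d+ : 3 ε-transitions
  ad+ : 3 ε-transitions
  a|ad+ : 7 ε-transitions
  c(a|ad+)c : 7 ε-transitions

7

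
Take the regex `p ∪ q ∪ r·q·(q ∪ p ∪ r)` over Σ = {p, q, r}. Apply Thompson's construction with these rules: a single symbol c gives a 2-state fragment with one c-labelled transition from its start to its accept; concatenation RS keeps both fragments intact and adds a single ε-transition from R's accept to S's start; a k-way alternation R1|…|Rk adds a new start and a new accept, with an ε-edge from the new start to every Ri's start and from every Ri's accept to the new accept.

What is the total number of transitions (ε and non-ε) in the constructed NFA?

21

Per subexpression:
Each of the 7 symbol leaves contributes 1 transition (1 symbol, 0 ε).
  q ∪ p ∪ r = 9 transitions (3 symbol, 6 ε)
  r·q·(q ∪ p ∪ r) = 13 transitions (5 symbol, 8 ε)
  p ∪ q ∪ r·q·(q ∪ p ∪ r) = 21 transitions (7 symbol, 14 ε)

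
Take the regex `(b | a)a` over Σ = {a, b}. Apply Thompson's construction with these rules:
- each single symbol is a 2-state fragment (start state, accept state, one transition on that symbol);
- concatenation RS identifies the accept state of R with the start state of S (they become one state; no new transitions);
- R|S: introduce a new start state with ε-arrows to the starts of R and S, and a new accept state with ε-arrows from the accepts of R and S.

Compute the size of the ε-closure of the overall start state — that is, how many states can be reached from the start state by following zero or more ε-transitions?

3

Work bottom-up. For each fragment F, track |ε-closure(F.start)| and whether F's accept lies in that closure (i.e. whether F accepts ε). A single-symbol fragment has closure size 1 and does not accept ε.
  b | a → |ε-closure| = 1 + 1 + 1 = 3 (the new accept is not ε-reachable since no branch accepts ε)
  (b | a)a → same as the first factor's closure: |ε-closure| = 3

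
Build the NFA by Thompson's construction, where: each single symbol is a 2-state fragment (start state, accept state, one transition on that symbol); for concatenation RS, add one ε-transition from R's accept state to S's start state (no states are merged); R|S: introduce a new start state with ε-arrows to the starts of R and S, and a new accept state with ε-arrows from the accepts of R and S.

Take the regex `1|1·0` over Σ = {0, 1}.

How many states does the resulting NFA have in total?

By structural recursion:
Each of the 3 symbol leaves contributes a 2-state fragment.
  1·0 → 4 states
  1|1·0 → 8 states

8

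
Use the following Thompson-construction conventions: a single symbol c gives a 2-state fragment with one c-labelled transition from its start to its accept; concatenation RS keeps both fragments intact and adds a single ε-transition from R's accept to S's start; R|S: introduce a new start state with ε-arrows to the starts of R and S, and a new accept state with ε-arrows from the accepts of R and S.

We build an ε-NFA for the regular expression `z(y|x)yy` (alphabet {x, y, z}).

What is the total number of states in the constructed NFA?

Per subexpression:
Each of the 5 symbol leaves contributes a 2-state fragment.
  y|x : 6 states
  z(y|x)yy : 12 states

12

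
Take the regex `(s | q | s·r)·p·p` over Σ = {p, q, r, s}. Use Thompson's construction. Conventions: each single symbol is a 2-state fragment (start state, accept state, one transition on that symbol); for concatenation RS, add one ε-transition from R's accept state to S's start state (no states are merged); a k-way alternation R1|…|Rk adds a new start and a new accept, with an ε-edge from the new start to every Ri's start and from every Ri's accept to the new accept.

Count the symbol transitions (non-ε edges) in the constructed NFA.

6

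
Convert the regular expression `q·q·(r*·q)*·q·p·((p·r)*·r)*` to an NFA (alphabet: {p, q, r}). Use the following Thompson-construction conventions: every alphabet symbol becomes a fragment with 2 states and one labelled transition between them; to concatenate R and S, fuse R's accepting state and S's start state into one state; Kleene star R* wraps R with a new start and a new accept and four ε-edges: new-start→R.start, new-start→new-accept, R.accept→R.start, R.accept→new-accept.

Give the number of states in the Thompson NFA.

18

Per subexpression:
Each of the 9 symbol leaves contributes a 2-state fragment.
  r* : 4 states
  r*·q : 5 states
  (r*·q)* : 7 states
  p·r : 3 states
  (p·r)* : 5 states
  (p·r)*·r : 6 states
  ((p·r)*·r)* : 8 states
  q·q·(r*·q)*·q·p·((p·r)*·r)* : 18 states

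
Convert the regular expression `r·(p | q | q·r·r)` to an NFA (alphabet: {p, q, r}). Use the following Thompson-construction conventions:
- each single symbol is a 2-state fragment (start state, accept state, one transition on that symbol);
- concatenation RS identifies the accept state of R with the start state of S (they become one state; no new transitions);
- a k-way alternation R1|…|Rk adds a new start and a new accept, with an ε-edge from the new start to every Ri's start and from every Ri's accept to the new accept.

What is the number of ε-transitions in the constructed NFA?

6

Building bottom-up:
Each of the 6 symbol leaves contributes 0 ε-transitions.
  q·r·r = 0 ε-transitions
  p | q | q·r·r = 6 ε-transitions
  r·(p | q | q·r·r) = 6 ε-transitions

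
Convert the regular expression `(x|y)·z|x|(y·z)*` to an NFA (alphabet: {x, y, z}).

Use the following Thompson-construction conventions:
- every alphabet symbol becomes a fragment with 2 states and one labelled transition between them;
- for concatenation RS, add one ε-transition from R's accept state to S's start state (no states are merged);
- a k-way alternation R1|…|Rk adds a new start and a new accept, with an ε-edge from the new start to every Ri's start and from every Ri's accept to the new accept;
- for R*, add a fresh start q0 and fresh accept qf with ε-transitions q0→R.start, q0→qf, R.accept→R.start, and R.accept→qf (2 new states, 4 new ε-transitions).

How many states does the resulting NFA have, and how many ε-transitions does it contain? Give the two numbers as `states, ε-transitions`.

Building bottom-up:
Each of the 6 symbol leaves contributes 2 states and 0 ε-transitions.
  x|y = 6 states, 4 ε-transitions
  (x|y)·z = 8 states, 5 ε-transitions
  y·z = 4 states, 1 ε-transition
  (y·z)* = 6 states, 5 ε-transitions
  (x|y)·z|x|(y·z)* = 18 states, 16 ε-transitions

18, 16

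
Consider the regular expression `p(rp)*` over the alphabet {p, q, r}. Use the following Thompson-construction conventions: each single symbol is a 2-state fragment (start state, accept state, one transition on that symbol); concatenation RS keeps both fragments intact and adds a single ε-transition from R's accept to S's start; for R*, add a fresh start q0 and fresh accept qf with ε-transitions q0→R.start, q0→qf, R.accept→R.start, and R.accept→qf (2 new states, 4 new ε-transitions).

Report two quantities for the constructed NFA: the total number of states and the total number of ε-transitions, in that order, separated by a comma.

Recursing over subexpressions:
Each of the 3 symbol leaves contributes 2 states and 0 ε-transitions.
  rp : 4 states, 1 ε-transition
  (rp)* : 6 states, 5 ε-transitions
  p(rp)* : 8 states, 6 ε-transitions

8, 6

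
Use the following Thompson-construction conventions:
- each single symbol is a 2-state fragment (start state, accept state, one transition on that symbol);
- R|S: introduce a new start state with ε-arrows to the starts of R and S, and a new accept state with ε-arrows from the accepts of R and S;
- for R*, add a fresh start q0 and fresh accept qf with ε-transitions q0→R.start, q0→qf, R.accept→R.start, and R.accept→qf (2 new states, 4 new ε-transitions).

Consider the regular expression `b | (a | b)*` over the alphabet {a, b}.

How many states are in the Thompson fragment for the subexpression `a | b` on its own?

Fragment for `a | b`:
Each of the 2 symbol leaves contributes a 2-state fragment.
  a | b = 6 states

6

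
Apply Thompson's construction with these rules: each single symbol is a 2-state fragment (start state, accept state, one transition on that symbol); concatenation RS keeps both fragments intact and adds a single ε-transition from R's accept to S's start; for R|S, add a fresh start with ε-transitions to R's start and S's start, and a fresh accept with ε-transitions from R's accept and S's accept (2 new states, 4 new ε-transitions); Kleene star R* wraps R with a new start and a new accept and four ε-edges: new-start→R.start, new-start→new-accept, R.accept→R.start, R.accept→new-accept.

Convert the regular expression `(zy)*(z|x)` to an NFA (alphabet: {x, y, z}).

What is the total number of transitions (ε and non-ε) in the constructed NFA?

14

Per subexpression:
Each of the 4 symbol leaves contributes 1 transition (1 symbol, 0 ε).
  zy = 3 transitions (2 symbol, 1 ε)
  (zy)* = 7 transitions (2 symbol, 5 ε)
  z|x = 6 transitions (2 symbol, 4 ε)
  (zy)*(z|x) = 14 transitions (4 symbol, 10 ε)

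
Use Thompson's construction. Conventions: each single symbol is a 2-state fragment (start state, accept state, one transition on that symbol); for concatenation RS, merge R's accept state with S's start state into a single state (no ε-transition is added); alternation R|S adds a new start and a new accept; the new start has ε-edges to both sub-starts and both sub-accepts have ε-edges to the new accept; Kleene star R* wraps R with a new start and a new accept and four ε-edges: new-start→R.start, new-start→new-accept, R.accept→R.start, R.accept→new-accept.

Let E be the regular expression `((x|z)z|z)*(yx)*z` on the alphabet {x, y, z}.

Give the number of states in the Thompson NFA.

18

Bottom-up over the parse tree:
Each of the 7 symbol leaves contributes a 2-state fragment.
  x|z = 6 states
  (x|z)z = 7 states
  (x|z)z|z = 11 states
  ((x|z)z|z)* = 13 states
  yx = 3 states
  (yx)* = 5 states
  ((x|z)z|z)*(yx)*z = 18 states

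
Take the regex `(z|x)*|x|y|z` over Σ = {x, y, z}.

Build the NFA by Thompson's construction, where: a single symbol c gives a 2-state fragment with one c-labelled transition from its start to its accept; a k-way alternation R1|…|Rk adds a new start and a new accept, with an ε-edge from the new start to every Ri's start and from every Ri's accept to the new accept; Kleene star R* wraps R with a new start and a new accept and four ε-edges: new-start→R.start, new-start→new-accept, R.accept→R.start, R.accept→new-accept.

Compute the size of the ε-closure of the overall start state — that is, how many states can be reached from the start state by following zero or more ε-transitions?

10

Compute the ε-closure size of each fragment's start state recursively; a symbol fragment's start has no outgoing ε-edge, so its closure is just itself (size 1).
  z|x → |closure| = 1 + 1 + 1 = 3 (the new accept is not ε-reachable since no branch accepts ε)
  (z|x)* → new start has ε-edges to the inner start and to the new accept, so |closure| = 2 + 3 = 5
  (z|x)*|x|y|z → new start ε-reaches every alternative's start; at least one alternative accepts ε, so the union's new accept is reached too: |closure| = 1 + 5 + 1 + 1 + 1 + 1 = 10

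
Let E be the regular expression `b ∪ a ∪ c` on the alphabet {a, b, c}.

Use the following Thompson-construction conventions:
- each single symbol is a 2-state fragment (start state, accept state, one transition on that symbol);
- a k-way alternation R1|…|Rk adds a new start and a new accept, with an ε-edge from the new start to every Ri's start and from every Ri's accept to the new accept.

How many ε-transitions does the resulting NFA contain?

Building bottom-up:
Each of the 3 symbol leaves contributes 0 ε-transitions.
  b ∪ a ∪ c → 6 ε-transitions

6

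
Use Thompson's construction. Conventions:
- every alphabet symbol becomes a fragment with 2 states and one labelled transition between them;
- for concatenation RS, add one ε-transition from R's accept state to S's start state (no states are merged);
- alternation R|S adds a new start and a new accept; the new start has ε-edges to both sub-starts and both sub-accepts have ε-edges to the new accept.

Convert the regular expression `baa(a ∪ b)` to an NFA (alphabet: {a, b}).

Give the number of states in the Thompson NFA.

12

Building bottom-up:
Each of the 5 symbol leaves contributes a 2-state fragment.
  a ∪ b : 6 states
  baa(a ∪ b) : 12 states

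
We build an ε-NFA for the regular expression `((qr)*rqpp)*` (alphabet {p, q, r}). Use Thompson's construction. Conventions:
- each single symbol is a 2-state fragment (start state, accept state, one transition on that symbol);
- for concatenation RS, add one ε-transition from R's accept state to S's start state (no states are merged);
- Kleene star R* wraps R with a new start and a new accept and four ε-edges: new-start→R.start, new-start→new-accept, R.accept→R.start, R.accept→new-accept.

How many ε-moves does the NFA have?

13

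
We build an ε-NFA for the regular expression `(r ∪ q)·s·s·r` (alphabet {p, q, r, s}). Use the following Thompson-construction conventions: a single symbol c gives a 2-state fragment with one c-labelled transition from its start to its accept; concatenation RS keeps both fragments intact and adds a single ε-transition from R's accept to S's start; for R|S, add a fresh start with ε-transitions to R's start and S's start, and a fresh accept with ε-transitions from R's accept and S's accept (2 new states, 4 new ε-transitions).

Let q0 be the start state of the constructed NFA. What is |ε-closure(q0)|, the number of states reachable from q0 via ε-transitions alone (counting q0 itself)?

Compute the ε-closure size of each fragment's start state recursively; a symbol fragment's start has no outgoing ε-edge, so its closure is just itself (size 1).
  r ∪ q — |closure| = 1 + 1 + 1 = 3 (the new accept is not ε-reachable since no branch accepts ε)
  (r ∪ q)·s·s·r — same as the first factor's closure: |closure| = 3

3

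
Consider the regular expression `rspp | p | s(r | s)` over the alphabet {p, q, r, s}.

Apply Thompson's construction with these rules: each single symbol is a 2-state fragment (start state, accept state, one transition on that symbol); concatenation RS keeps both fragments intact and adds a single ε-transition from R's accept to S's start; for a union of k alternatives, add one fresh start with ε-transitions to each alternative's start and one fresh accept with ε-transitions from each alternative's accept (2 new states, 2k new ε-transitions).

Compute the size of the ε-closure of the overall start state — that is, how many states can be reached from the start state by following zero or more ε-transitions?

4

Work bottom-up. For each fragment F, track |ε-closure(F.start)| and whether F's accept lies in that closure (i.e. whether F accepts ε). A single-symbol fragment has closure size 1 and does not accept ε.
  rspp : |ε-closure| equals the left operand's closure size = 1 (its accept is not ε-reachable, so the closure stops there)
  r | s : new start ε-reaches every alternative's start; none of them accept ε, so the new accept is not reached: |ε-closure| = 1 + 1 + 1 = 3
  s(r | s) : same as the first factor's closure: |ε-closure| = 1
  rspp | p | s(r | s) : new start ε-reaches every alternative's start; none of them accept ε, so the new accept is not reached: |ε-closure| = 1 + 1 + 1 + 1 = 4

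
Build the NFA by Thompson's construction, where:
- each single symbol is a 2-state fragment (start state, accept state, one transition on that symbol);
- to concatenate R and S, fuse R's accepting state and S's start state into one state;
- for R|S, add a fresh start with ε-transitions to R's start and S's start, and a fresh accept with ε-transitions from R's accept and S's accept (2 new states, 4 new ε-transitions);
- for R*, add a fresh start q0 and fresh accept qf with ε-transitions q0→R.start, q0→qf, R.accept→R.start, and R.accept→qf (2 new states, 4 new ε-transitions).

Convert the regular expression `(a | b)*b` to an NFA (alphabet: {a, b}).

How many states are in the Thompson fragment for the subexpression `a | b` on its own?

6

Fragment for `a | b`:
Each of the 2 symbol leaves contributes a 2-state fragment.
  a | b → 6 states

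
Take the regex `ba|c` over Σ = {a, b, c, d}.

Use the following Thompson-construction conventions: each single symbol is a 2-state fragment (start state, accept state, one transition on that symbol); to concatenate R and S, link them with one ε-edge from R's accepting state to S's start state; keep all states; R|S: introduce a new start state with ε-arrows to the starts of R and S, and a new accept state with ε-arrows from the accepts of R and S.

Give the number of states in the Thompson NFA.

8

Per subexpression:
Each of the 3 symbol leaves contributes a 2-state fragment.
  ba = 4 states
  ba|c = 8 states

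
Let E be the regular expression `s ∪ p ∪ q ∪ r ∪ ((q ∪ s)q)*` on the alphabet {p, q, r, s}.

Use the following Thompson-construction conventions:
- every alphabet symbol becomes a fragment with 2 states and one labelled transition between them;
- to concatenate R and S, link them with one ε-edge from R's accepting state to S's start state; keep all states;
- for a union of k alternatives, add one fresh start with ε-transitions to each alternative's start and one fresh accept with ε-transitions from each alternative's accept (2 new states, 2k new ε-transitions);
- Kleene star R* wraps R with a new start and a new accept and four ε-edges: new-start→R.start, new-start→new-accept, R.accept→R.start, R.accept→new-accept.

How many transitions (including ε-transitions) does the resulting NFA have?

26

Recursing over subexpressions:
Each of the 7 symbol leaves contributes 1 transition (1 symbol, 0 ε).
  q ∪ s : 6 transitions (2 symbol, 4 ε)
  (q ∪ s)q : 8 transitions (3 symbol, 5 ε)
  ((q ∪ s)q)* : 12 transitions (3 symbol, 9 ε)
  s ∪ p ∪ q ∪ r ∪ ((q ∪ s)q)* : 26 transitions (7 symbol, 19 ε)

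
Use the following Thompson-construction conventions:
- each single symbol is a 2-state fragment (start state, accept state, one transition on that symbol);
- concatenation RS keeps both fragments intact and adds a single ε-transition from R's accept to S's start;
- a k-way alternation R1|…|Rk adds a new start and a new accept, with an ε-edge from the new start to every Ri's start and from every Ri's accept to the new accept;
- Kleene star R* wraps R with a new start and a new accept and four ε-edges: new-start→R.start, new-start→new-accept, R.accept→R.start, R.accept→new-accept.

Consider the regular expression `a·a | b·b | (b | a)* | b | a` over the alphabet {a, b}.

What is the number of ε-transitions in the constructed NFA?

20

Building bottom-up:
Each of the 8 symbol leaves contributes 0 ε-transitions.
  a·a — 1 ε-transition
  b·b — 1 ε-transition
  b | a — 4 ε-transitions
  (b | a)* — 8 ε-transitions
  a·a | b·b | (b | a)* | b | a — 20 ε-transitions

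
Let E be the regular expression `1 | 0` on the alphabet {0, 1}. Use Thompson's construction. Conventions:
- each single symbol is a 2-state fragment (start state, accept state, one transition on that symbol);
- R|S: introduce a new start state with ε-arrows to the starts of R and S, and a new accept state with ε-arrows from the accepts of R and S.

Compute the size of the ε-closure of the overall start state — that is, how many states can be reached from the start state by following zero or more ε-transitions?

Work bottom-up. For each fragment F, track |ε-closure(F.start)| and whether F's accept lies in that closure (i.e. whether F accepts ε). A single-symbol fragment has closure size 1 and does not accept ε.
  1 | 0 : |ε-closure| = 1 + 1 + 1 = 3 (the new accept is not ε-reachable since no branch accepts ε)

3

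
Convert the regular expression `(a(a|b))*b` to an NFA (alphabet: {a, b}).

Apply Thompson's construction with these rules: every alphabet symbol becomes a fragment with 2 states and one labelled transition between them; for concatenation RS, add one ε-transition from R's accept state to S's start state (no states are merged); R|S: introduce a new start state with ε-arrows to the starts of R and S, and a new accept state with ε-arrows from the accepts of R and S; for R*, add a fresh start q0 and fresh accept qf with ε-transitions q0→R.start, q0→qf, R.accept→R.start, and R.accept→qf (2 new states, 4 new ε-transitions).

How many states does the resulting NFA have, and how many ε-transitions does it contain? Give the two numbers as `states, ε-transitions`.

Bottom-up over the parse tree:
Each of the 4 symbol leaves contributes 2 states and 0 ε-transitions.
  a|b = 6 states, 4 ε-transitions
  a(a|b) = 8 states, 5 ε-transitions
  (a(a|b))* = 10 states, 9 ε-transitions
  (a(a|b))*b = 12 states, 10 ε-transitions

12, 10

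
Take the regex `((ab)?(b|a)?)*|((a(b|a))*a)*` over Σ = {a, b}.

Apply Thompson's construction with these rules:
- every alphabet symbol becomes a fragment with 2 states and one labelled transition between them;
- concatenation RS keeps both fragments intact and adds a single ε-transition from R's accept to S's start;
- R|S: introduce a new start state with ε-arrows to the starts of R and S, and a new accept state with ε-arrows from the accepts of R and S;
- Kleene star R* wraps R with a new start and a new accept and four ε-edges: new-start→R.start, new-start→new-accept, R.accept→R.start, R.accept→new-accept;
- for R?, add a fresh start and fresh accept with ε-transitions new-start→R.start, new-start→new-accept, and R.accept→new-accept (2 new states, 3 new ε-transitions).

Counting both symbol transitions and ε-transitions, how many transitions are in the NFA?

42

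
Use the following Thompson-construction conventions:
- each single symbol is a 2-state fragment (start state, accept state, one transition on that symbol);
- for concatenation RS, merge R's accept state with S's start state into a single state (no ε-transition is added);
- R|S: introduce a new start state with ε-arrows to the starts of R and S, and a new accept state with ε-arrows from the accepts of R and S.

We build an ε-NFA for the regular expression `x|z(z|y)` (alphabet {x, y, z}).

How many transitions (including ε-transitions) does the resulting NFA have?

12

By structural recursion:
Each of the 4 symbol leaves contributes 1 transition (1 symbol, 0 ε).
  z|y = 6 transitions (2 symbol, 4 ε)
  z(z|y) = 7 transitions (3 symbol, 4 ε)
  x|z(z|y) = 12 transitions (4 symbol, 8 ε)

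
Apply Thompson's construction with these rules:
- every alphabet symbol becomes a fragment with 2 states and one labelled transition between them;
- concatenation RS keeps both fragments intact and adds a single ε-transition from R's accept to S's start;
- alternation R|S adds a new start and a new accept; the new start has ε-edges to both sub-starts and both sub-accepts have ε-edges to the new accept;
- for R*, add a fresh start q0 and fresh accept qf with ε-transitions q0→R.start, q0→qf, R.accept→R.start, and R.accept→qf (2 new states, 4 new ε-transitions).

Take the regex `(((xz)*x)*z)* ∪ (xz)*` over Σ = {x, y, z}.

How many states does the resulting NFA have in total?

By structural recursion:
Each of the 6 symbol leaves contributes a 2-state fragment.
  xz : 4 states
  (xz)* : 6 states
  (xz)*x : 8 states
  ((xz)*x)* : 10 states
  ((xz)*x)*z : 12 states
  (((xz)*x)*z)* : 14 states
  xz : 4 states
  (xz)* : 6 states
  (((xz)*x)*z)* ∪ (xz)* : 22 states

22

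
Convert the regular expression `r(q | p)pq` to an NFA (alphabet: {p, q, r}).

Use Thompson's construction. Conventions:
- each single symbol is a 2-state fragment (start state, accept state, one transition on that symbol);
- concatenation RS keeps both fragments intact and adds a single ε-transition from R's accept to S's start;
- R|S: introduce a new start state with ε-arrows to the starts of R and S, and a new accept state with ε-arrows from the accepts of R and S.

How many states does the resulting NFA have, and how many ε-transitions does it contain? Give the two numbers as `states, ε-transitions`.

Recursing over subexpressions:
Each of the 5 symbol leaves contributes 2 states and 0 ε-transitions.
  q | p — 6 states, 4 ε-transitions
  r(q | p)pq — 12 states, 7 ε-transitions

12, 7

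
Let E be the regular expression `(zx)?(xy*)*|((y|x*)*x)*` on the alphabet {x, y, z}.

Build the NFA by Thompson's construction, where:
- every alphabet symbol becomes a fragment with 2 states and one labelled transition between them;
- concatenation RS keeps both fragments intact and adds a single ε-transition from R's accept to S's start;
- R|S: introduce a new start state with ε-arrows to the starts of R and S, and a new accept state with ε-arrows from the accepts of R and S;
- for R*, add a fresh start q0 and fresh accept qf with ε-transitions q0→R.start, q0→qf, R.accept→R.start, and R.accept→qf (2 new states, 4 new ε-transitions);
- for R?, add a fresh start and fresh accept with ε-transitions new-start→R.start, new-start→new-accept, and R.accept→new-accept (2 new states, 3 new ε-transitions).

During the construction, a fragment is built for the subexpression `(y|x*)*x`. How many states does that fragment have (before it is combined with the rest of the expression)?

12

Fragment for `(y|x*)*x`:
Each of the 3 symbol leaves contributes a 2-state fragment.
  x* — 4 states
  y|x* — 8 states
  (y|x*)* — 10 states
  (y|x*)*x — 12 states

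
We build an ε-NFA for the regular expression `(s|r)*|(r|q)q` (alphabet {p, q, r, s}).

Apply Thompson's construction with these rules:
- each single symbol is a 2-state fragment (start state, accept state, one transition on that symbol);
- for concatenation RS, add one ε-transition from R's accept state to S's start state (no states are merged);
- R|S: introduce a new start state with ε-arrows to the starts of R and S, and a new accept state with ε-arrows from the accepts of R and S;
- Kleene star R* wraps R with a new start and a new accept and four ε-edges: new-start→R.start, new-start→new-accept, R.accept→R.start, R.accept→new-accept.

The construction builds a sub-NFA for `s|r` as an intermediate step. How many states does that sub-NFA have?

Fragment for `s|r`:
Each of the 2 symbol leaves contributes a 2-state fragment.
  s|r : 6 states

6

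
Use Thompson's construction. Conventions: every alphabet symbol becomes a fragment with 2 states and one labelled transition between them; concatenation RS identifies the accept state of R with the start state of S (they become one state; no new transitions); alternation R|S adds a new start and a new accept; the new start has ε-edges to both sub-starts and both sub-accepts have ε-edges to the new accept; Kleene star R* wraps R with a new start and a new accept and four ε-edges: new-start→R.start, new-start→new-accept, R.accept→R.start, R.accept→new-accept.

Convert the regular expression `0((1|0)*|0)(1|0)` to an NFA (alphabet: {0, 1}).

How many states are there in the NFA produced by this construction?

By structural recursion:
Each of the 6 symbol leaves contributes a 2-state fragment.
  1|0 — 6 states
  (1|0)* — 8 states
  (1|0)*|0 — 12 states
  1|0 — 6 states
  0((1|0)*|0)(1|0) — 18 states

18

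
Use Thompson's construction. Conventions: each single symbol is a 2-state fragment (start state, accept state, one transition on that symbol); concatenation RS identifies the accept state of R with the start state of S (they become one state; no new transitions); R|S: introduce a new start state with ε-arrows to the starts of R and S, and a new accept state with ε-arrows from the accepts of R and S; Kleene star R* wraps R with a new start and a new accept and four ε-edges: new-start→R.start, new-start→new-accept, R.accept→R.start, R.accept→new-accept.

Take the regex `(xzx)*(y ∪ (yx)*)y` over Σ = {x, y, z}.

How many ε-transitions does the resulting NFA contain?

Per subexpression:
Each of the 7 symbol leaves contributes 0 ε-transitions.
  xzx = 0 ε-transitions
  (xzx)* = 4 ε-transitions
  yx = 0 ε-transitions
  (yx)* = 4 ε-transitions
  y ∪ (yx)* = 8 ε-transitions
  (xzx)*(y ∪ (yx)*)y = 12 ε-transitions

12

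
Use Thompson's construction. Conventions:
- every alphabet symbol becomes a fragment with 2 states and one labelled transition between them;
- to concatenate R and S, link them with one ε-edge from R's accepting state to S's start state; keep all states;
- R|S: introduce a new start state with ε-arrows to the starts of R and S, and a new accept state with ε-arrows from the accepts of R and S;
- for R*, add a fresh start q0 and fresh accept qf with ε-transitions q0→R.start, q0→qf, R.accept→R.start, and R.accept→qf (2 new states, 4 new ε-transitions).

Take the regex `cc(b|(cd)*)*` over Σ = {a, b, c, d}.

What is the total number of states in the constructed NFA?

Per subexpression:
Each of the 5 symbol leaves contributes a 2-state fragment.
  cd = 4 states
  (cd)* = 6 states
  b|(cd)* = 10 states
  (b|(cd)*)* = 12 states
  cc(b|(cd)*)* = 16 states

16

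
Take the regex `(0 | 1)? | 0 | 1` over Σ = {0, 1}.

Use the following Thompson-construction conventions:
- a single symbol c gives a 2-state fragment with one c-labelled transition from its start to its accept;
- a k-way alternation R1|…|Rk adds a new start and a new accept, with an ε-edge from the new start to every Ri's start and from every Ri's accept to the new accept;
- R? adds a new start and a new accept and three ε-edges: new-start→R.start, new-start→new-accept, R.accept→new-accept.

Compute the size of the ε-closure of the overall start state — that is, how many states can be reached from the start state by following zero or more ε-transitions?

9

Work bottom-up. For each fragment F, track |ε-closure(F.start)| and whether F's accept lies in that closure (i.e. whether F accepts ε). A single-symbol fragment has closure size 1 and does not accept ε.
  0 | 1 — C = 1 + 1 + 1 = 3 (the new accept is not ε-reachable since no branch accepts ε)
  (0 | 1)? — C = 1 (new start) + 3 (body) + 1 (new accept, via ε) = 5
  (0 | 1)? | 0 | 1 — C = 1 (new start) + (5 + 1 + 1) + 1 (new accept, since some branch ε-reaches its own accept) = 9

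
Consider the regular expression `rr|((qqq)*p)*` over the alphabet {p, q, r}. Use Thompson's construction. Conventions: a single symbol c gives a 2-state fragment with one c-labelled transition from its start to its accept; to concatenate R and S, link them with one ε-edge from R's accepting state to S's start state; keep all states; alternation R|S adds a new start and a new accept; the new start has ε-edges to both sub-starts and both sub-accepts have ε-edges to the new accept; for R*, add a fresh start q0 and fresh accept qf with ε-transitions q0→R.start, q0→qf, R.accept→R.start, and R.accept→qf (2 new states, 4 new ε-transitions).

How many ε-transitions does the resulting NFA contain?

Recursing over subexpressions:
Each of the 6 symbol leaves contributes 0 ε-transitions.
  rr → 1 ε-transition
  qqq → 2 ε-transitions
  (qqq)* → 6 ε-transitions
  (qqq)*p → 7 ε-transitions
  ((qqq)*p)* → 11 ε-transitions
  rr|((qqq)*p)* → 16 ε-transitions

16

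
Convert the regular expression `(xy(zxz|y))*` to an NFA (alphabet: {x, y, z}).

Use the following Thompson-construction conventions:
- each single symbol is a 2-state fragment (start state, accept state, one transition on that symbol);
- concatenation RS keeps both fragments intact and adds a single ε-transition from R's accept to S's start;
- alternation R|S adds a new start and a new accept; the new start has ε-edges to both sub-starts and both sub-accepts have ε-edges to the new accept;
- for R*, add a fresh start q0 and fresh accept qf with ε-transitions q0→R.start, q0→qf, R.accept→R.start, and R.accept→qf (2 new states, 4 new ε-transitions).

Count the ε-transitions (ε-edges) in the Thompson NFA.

Building bottom-up:
Each of the 6 symbol leaves contributes 0 ε-transitions.
  zxz = 2 ε-transitions
  zxz|y = 6 ε-transitions
  xy(zxz|y) = 8 ε-transitions
  (xy(zxz|y))* = 12 ε-transitions

12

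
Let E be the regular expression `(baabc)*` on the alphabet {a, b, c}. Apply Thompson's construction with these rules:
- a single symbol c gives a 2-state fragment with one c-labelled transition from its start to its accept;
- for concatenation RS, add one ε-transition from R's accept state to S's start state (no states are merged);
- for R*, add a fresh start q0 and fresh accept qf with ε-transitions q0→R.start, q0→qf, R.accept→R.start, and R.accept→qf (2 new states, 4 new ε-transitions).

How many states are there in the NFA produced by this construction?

Bottom-up over the parse tree:
Each of the 5 symbol leaves contributes a 2-state fragment.
  baabc = 10 states
  (baabc)* = 12 states

12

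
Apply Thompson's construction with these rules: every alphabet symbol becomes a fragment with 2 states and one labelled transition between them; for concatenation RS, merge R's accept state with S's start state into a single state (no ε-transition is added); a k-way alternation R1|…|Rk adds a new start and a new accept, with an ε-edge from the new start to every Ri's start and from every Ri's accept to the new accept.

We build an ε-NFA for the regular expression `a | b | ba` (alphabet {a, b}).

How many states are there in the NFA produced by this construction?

Recursing over subexpressions:
Each of the 4 symbol leaves contributes a 2-state fragment.
  ba → 3 states
  a | b | ba → 9 states

9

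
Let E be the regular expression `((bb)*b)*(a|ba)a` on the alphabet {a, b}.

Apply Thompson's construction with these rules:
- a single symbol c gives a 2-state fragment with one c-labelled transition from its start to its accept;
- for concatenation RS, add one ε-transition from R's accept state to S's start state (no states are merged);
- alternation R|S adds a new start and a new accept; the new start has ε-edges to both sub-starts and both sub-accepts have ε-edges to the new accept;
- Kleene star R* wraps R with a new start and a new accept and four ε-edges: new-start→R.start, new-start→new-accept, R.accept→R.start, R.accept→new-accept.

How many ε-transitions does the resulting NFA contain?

17

Building bottom-up:
Each of the 7 symbol leaves contributes 0 ε-transitions.
  bb — 1 ε-transition
  (bb)* — 5 ε-transitions
  (bb)*b — 6 ε-transitions
  ((bb)*b)* — 10 ε-transitions
  ba — 1 ε-transition
  a|ba — 5 ε-transitions
  ((bb)*b)*(a|ba)a — 17 ε-transitions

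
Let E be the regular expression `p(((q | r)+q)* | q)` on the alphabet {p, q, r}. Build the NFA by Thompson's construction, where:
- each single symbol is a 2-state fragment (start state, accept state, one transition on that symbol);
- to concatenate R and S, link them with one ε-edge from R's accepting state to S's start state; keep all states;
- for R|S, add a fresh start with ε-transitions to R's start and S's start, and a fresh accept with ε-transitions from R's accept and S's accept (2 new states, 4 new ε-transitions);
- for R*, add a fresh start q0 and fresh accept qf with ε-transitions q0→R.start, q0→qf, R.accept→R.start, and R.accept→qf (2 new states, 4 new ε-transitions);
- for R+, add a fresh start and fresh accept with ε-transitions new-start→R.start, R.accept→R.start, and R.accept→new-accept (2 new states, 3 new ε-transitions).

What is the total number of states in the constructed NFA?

18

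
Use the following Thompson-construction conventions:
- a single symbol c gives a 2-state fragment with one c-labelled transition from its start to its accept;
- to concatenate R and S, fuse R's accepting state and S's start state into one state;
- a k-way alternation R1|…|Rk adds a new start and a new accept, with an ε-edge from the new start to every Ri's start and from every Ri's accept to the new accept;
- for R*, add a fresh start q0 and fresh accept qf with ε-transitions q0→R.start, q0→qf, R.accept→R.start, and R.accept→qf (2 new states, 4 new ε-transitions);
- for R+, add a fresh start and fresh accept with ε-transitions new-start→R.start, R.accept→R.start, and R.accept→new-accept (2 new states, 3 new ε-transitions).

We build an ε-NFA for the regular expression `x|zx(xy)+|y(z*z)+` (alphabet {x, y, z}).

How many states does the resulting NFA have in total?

By structural recursion:
Each of the 8 symbol leaves contributes a 2-state fragment.
  xy → 3 states
  (xy)+ → 5 states
  zx(xy)+ → 7 states
  z* → 4 states
  z*z → 5 states
  (z*z)+ → 7 states
  y(z*z)+ → 8 states
  x|zx(xy)+|y(z*z)+ → 19 states

19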